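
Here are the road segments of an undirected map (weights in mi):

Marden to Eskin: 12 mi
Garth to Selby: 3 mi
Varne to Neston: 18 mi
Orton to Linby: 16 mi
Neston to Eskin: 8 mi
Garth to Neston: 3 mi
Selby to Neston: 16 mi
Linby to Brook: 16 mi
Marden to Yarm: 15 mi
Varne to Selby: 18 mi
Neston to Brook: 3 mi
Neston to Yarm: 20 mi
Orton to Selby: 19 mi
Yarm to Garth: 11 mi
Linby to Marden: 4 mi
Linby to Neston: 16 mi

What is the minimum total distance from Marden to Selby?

26 mi

Enumerating some paths:
Marden–Linby–Neston–Garth–Selby: 4+16+3+3 = 26
Marden–Yarm–Garth–Selby: 15+11+3 = 29
Marden–Eskin–Neston–Selby: 12+8+16 = 36
Marden–Linby–Brook–Neston–Garth–Selby: 4+16+3+3+3 = 29
The minimum is 26 mi via Marden–Linby–Neston–Garth–Selby.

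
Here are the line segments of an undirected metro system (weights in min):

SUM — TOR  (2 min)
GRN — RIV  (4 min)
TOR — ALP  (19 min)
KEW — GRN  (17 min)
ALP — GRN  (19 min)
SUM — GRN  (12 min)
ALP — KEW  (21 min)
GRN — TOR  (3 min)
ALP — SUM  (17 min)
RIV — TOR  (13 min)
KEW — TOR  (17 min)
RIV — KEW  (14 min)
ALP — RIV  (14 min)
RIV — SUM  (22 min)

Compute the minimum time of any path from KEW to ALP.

21 min

Compare a few routes:
KEW → ALP: 21 = 21
KEW → RIV → ALP: 14+14 = 28
Cheapest is KEW → ALP at 21 min.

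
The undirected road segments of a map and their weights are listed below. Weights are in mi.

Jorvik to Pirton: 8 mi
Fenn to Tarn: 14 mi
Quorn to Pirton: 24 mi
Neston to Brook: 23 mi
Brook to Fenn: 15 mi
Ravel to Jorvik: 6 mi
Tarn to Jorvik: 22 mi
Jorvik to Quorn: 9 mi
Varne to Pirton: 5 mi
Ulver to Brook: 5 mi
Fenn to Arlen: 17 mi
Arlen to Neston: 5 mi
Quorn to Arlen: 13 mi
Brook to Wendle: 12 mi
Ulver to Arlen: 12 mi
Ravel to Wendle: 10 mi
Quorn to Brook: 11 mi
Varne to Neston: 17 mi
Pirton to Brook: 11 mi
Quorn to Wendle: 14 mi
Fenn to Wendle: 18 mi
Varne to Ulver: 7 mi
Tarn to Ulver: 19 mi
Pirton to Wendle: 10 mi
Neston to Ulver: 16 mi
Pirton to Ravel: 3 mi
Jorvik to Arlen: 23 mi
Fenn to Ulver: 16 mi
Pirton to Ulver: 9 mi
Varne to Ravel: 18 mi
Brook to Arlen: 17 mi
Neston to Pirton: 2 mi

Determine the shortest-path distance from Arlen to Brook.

17 mi

Candidate routes:
Arlen–Brook: 17 = 17
Arlen–Neston–Pirton–Brook: 5+2+11 = 18
The minimum is 17 mi via Arlen–Brook.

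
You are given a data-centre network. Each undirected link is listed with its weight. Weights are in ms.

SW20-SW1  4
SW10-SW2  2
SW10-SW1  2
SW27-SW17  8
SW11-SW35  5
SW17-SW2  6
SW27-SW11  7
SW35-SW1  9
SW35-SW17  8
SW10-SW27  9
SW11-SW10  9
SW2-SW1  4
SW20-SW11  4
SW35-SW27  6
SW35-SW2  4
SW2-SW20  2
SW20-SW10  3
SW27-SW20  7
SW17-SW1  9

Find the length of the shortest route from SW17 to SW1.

9 ms

Settle nodes by increasing distance from SW17:
SW17: 0
SW2: 6  (via SW17)
SW20: 8  (via SW2)
SW10: 8  (via SW2)
SW35: 8  (via SW17)
SW27: 8  (via SW17)
SW1: 9  (via SW17)
Shortest route: SW17–SW1 = 9 ms.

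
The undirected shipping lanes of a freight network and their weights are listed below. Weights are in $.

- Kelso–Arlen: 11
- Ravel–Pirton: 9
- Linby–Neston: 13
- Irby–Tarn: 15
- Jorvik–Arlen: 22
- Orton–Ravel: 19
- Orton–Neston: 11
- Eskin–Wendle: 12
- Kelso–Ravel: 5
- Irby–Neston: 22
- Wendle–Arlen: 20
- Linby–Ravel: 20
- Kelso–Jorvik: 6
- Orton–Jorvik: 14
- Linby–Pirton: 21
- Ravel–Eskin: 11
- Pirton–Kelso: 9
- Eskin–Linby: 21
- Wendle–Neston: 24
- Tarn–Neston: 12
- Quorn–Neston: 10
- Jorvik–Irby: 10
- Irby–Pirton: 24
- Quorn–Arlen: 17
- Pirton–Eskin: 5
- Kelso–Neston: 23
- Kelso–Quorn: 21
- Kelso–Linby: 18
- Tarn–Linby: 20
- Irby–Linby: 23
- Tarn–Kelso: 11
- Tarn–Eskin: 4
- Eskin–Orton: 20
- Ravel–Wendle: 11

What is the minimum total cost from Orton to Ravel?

$19

Enumerating some paths:
Orton - Eskin - Ravel: 20+11 = 31
Orton - Ravel: 19 = 19
Orton - Jorvik - Kelso - Ravel: 14+6+5 = 25
The minimum is $19 via Orton - Ravel.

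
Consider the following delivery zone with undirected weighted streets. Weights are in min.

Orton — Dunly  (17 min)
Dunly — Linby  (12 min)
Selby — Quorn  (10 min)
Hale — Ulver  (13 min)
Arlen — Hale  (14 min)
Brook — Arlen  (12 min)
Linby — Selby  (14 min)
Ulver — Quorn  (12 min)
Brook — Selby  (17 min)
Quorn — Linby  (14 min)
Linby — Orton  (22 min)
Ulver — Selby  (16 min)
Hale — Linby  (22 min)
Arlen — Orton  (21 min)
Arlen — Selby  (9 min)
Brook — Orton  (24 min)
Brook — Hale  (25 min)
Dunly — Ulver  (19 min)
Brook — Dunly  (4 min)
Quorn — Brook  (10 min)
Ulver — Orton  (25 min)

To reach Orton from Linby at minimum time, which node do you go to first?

Orton

Enumerating some paths:
Linby - Orton: 22 = 22
Linby - Dunly - Brook - Orton: 12+4+24 = 40
Linby - Dunly - Orton: 12+17 = 29
Cheapest is Linby - Orton at 22 min.
So from Linby the first move is to Orton.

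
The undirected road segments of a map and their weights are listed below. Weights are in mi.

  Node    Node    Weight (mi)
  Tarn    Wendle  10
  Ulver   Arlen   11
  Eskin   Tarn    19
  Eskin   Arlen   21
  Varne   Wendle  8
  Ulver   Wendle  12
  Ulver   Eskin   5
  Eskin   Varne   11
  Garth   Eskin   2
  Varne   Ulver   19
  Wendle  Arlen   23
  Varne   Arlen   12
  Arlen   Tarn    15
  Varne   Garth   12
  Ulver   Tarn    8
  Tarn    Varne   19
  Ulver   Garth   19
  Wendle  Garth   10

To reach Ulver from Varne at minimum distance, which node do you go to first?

Eskin

Candidate routes:
Varne → Garth → Eskin → Ulver: 12+2+5 = 19
Varne → Ulver: 19 = 19
Varne → Wendle → Ulver: 8+12 = 20
Varne → Eskin → Ulver: 11+5 = 16
Cheapest is Varne → Eskin → Ulver at 16 mi.
So from Varne the first move is to Eskin.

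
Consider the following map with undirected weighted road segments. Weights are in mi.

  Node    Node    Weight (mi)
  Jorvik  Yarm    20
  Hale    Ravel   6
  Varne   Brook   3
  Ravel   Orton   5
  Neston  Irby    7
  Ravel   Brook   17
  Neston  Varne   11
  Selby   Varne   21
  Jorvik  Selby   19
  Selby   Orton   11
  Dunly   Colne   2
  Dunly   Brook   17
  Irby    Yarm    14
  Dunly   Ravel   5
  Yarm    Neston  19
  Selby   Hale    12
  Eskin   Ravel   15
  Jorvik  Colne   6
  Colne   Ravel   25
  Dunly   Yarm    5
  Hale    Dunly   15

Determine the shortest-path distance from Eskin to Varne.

35 mi

Running Dijkstra from Eskin:
Eskin: 0
Ravel: 15  (via Eskin)
Orton: 20  (via Ravel)
Dunly: 20  (via Ravel)
Hale: 21  (via Ravel)
Colne: 22  (via Dunly)
Yarm: 25  (via Dunly)
Jorvik: 28  (via Colne)
Selby: 31  (via Orton)
Brook: 32  (via Ravel)
Varne: 35  (via Brook)
Shortest route: Eskin–Ravel–Brook–Varne = 35 mi.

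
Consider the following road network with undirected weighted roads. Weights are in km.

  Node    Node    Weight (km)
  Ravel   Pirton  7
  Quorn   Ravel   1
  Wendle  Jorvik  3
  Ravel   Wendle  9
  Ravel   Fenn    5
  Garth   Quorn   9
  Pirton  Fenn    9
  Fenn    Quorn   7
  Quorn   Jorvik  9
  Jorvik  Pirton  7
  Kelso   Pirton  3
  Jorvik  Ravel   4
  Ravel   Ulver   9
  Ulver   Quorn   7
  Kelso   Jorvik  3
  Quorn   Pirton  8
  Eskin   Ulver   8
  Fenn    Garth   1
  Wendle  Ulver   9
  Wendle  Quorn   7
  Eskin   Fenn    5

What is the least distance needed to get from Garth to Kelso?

Shortest distances from Garth:
Garth: 0
Fenn: 1  (via Garth)
Ravel: 6  (via Fenn)
Eskin: 6  (via Fenn)
Quorn: 7  (via Ravel)
Pirton: 10  (via Fenn)
Jorvik: 10  (via Ravel)
Kelso: 13  (via Pirton)
Shortest route: Garth–Fenn–Pirton–Kelso = 13 km.

13 km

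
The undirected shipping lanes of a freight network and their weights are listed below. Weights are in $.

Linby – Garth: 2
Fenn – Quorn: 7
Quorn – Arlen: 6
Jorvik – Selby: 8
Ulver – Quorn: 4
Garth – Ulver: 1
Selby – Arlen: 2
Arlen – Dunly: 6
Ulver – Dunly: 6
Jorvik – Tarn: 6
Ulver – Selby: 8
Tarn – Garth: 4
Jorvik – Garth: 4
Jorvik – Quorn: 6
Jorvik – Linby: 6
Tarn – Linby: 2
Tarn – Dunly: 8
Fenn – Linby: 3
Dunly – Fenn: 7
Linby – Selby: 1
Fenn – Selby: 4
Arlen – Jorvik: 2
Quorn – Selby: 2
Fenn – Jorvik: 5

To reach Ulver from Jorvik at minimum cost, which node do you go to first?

Garth

Candidate routes:
Jorvik → Linby → Garth → Ulver: 6+2+1 = 9
Jorvik → Arlen → Selby → Quorn → Ulver: 2+2+2+4 = 10
Jorvik → Garth → Ulver: 4+1 = 5
Jorvik → Arlen → Selby → Linby → Garth → Ulver: 2+2+1+2+1 = 8
The minimum is $5 via Jorvik → Garth → Ulver.
So from Jorvik the first move is to Garth.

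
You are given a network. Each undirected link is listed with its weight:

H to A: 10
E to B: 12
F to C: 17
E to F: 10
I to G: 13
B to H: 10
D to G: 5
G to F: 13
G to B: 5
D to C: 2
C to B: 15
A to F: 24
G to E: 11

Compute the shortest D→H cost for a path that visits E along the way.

38

Shortest D→E: D → G → E = 16
Shortest E→H: E → B → H = 22
Total via E: 16 + 22 = 38.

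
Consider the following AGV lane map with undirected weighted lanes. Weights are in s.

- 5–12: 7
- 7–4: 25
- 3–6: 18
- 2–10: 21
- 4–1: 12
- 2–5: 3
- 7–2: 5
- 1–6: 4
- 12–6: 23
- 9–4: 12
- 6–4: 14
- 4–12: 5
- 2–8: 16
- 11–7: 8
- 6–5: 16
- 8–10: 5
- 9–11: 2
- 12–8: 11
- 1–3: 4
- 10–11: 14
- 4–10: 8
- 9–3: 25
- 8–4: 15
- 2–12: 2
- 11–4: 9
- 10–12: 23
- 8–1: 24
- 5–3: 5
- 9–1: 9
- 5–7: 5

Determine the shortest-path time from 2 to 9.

Compare a few routes:
2 - 12 - 4 - 11 - 9: 2+5+9+2 = 18
2 - 7 - 11 - 9: 5+8+2 = 15
Cheapest is 2 - 7 - 11 - 9 at 15 s.

15 s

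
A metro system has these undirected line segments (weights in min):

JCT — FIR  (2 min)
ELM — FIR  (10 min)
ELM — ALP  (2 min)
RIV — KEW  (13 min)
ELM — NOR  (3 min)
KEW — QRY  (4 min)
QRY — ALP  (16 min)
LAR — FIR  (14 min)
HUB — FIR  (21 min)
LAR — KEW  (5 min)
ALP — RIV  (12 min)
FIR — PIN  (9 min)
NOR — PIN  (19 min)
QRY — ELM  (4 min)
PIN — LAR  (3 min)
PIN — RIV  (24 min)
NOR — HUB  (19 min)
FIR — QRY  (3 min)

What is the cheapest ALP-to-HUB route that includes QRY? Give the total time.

Shortest ALP→QRY: ALP–ELM–QRY = 6
Shortest QRY→HUB: QRY–FIR–HUB = 24
Total via QRY: 6 + 24 = 30 min.

30 min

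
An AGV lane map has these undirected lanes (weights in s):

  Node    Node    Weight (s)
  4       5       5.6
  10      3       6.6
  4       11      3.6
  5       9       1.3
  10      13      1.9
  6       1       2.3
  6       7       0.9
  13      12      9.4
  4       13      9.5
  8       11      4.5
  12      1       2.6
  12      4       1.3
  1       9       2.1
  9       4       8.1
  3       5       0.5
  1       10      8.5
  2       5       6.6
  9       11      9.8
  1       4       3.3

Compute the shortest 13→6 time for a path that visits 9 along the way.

Shortest 13→9: 13–10–3–5–9 = 10.3
Best 9 to 6: 9–1–6 costing 4.4
Total via 9: 10.3 + 4.4 = 14.7 s.

14.7 s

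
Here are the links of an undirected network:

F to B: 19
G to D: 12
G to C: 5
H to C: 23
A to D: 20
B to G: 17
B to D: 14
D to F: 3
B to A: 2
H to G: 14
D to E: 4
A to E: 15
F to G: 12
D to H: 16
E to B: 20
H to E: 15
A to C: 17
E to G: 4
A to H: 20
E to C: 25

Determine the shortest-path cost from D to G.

8

Compare a few routes:
D–G: 12 = 12
D–E–G: 4+4 = 8
Cheapest is D–E–G at 8.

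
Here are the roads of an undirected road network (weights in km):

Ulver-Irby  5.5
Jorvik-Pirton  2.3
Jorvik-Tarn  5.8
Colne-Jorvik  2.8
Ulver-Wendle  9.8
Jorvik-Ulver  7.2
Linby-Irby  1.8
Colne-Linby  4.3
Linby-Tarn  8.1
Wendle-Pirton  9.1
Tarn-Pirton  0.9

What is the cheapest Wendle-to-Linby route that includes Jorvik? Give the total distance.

Shortest Wendle→Jorvik: Wendle–Pirton–Jorvik = 11.4
Best Jorvik to Linby: Jorvik–Colne–Linby costing 7.1
Total via Jorvik: 11.4 + 7.1 = 18.5 km.

18.5 km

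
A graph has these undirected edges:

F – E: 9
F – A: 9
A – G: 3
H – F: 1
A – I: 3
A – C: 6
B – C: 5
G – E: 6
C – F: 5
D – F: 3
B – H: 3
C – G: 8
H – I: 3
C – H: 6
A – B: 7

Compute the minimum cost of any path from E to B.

13

Running Dijkstra from E:
E: 0
G: 6  (via E)
A: 9  (via G)
F: 9  (via E)
H: 10  (via F)
D: 12  (via F)
I: 12  (via A)
B: 13  (via H)
Shortest route: E–F–H–B = 13.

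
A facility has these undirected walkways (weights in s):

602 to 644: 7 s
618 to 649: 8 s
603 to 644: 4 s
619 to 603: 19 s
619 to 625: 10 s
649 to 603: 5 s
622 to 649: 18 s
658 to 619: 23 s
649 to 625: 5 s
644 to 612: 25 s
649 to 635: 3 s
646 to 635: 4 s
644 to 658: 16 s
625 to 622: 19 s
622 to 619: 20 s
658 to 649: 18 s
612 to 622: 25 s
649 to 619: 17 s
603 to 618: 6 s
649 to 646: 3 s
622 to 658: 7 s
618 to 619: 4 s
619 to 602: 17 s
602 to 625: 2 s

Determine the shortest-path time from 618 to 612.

Shortest distances from 618:
618: 0
619: 4  (via 618)
603: 6  (via 618)
649: 8  (via 618)
644: 10  (via 603)
635: 11  (via 649)
646: 11  (via 649)
625: 13  (via 649)
602: 15  (via 625)
622: 24  (via 619)
658: 26  (via 649)
612: 35  (via 644)
Shortest route: 618–603–644–612 = 35 s.

35 s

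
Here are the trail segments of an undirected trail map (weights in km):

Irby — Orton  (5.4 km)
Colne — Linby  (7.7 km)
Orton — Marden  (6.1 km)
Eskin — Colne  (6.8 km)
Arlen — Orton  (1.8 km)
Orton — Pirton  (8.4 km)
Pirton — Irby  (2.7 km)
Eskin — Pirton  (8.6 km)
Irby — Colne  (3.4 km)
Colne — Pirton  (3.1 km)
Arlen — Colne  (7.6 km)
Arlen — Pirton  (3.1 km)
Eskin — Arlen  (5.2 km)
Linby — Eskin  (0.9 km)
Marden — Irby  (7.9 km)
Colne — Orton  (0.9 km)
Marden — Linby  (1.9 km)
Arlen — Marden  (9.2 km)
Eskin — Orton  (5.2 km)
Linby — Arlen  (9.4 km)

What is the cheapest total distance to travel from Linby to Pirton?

Shortest distances from Linby:
Linby: 0
Eskin: 0.9  (via Linby)
Marden: 1.9  (via Linby)
Orton: 6.1  (via Eskin)
Arlen: 6.1  (via Eskin)
Colne: 7  (via Orton)
Pirton: 9.2  (via Arlen)
Shortest route: Linby–Eskin–Arlen–Pirton = 9.2 km.

9.2 km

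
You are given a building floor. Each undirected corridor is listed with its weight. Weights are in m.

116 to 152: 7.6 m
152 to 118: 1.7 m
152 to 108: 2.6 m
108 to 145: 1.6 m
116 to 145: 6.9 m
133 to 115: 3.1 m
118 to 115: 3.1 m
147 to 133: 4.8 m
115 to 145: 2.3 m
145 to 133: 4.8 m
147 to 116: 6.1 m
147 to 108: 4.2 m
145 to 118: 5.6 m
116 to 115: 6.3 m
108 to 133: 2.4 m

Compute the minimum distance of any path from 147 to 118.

Enumerating some paths:
147 - 108 - 145 - 115 - 118: 4.2+1.6+2.3+3.1 = 11.2
147 - 133 - 115 - 118: 4.8+3.1+3.1 = 11
147 - 108 - 152 - 118: 4.2+2.6+1.7 = 8.5
Cheapest is 147 - 108 - 152 - 118 at 8.5 m.

8.5 m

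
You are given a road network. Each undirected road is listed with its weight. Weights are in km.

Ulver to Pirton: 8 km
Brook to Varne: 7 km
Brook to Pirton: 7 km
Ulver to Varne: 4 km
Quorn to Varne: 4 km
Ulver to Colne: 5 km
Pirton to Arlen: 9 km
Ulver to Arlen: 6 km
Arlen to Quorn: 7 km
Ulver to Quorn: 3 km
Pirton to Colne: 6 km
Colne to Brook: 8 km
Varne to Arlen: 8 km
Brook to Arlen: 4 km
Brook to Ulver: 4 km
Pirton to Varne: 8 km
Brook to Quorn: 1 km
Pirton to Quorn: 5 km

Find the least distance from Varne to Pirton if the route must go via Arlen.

Best Varne to Arlen: Varne–Arlen costing 8
Shortest Arlen→Pirton: Arlen–Pirton = 9
Total via Arlen: 8 + 9 = 17 km.

17 km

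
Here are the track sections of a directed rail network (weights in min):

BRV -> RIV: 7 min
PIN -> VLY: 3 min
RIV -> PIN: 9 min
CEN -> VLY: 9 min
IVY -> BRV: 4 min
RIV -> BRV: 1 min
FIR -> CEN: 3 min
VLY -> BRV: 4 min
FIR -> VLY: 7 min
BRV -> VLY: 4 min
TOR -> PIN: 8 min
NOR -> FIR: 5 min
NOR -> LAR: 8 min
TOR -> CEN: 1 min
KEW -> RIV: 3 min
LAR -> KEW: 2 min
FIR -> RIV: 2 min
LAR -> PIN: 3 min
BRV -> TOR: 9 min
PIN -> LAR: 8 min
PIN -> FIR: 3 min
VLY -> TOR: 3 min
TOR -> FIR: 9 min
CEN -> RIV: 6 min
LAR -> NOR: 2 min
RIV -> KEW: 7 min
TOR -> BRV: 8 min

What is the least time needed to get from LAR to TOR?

Shortest distances from LAR:
LAR: 0
NOR: 2  (via LAR)
KEW: 2  (via LAR)
PIN: 3  (via LAR)
RIV: 5  (via KEW)
BRV: 6  (via RIV)
VLY: 6  (via PIN)
FIR: 6  (via PIN)
TOR: 9  (via VLY)
Shortest route: LAR–PIN–VLY–TOR = 9 min.

9 min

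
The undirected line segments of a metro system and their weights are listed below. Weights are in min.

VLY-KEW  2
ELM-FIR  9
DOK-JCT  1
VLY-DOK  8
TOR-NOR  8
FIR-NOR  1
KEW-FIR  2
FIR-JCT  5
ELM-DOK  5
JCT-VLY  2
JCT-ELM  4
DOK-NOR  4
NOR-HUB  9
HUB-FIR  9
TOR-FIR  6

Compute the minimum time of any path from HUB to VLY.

Candidate routes:
HUB - NOR - FIR - KEW - VLY: 9+1+2+2 = 14
HUB - FIR - JCT - VLY: 9+5+2 = 16
HUB - NOR - DOK - JCT - VLY: 9+4+1+2 = 16
HUB - FIR - KEW - VLY: 9+2+2 = 13
The minimum is 13 min via HUB - FIR - KEW - VLY.

13 min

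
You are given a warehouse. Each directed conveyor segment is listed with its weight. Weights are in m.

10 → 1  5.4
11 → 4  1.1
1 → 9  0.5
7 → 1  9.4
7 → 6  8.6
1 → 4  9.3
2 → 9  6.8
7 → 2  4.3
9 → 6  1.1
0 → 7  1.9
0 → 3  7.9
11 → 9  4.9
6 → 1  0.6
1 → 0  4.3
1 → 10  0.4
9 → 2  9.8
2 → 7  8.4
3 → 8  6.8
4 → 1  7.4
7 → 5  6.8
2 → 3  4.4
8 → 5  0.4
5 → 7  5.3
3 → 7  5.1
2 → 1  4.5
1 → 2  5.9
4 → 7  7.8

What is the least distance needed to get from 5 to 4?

23.4 m

Running Dijkstra from 5:
5: 0
7: 5.3  (via 5)
2: 9.6  (via 7)
6: 13.9  (via 7)
3: 14  (via 2)
1: 14.1  (via 2)
10: 14.5  (via 1)
9: 14.6  (via 1)
0: 18.4  (via 1)
8: 20.8  (via 3)
4: 23.4  (via 1)
Shortest route: 5–7–2–1–4 = 23.4 m.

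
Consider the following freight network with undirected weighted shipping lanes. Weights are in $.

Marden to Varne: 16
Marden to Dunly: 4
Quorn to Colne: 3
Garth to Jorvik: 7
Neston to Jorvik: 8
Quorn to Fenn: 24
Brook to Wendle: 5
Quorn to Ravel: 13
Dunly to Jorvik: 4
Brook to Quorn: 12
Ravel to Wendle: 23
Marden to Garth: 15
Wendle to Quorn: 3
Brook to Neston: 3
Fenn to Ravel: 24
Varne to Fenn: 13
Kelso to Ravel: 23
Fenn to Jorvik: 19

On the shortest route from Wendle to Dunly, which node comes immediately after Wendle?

Candidate routes:
Wendle–Quorn–Brook–Neston–Jorvik–Dunly: 3+12+3+8+4 = 30
Wendle–Brook–Neston–Jorvik–Dunly: 5+3+8+4 = 20
Wendle–Brook–Neston–Jorvik–Garth–Marden–Dunly: 5+3+8+7+15+4 = 42
Wendle–Quorn–Fenn–Jorvik–Dunly: 3+24+19+4 = 50
Cheapest is Wendle–Brook–Neston–Jorvik–Dunly at $20.
So from Wendle the first move is to Brook.

Brook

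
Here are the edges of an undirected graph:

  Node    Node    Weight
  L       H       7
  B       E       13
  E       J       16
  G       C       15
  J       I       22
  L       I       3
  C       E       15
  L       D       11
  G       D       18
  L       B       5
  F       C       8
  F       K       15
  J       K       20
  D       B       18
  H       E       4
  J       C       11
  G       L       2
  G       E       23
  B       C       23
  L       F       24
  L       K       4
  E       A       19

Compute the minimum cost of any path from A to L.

30

Compare a few routes:
A - E - G - L: 19+23+2 = 44
A - E - B - L: 19+13+5 = 37
A - E - H - L: 19+4+7 = 30
The minimum is 30 via A - E - H - L.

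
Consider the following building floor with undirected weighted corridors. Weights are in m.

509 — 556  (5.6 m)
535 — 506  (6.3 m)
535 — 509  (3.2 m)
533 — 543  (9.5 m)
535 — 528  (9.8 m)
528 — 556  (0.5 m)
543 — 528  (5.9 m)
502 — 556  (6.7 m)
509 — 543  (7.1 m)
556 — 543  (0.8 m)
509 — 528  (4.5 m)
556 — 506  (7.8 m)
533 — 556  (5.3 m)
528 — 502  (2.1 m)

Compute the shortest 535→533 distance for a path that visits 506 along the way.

19.4 m

Best 535 to 506: 535–506 costing 6.3
Best 506 to 533: 506–556–533 costing 13.1
Total via 506: 6.3 + 13.1 = 19.4 m.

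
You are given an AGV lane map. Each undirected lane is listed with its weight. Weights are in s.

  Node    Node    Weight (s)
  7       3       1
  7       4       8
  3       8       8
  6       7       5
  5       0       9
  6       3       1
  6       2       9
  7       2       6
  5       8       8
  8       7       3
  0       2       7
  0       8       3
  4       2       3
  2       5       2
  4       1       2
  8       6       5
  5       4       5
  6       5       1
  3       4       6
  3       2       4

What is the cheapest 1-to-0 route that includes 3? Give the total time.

Best 1 to 3: 1–4–3 costing 8
Best 3 to 0: 3–7–8–0 costing 7
Total via 3: 8 + 7 = 15 s.

15 s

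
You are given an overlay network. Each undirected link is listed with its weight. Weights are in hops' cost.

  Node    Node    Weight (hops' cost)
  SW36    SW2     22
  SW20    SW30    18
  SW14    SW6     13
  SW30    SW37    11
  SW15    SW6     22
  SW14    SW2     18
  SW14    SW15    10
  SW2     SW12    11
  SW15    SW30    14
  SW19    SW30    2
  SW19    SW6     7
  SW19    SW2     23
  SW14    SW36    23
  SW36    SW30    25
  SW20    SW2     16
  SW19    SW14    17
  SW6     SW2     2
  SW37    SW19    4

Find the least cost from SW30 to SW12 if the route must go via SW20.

Best SW30 to SW20: SW30–SW20 costing 18
Best SW20 to SW12: SW20–SW2–SW12 costing 27
Total via SW20: 18 + 27 = 45 hops' cost.

45 hops' cost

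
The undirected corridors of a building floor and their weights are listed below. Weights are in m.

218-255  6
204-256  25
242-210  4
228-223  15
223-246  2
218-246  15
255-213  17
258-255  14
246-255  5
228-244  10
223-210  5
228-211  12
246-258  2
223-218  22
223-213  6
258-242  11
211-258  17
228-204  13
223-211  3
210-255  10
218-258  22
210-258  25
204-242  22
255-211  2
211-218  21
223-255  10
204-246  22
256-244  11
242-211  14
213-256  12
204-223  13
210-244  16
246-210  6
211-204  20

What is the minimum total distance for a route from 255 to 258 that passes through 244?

Shortest 255→244: 255–211–228–244 = 24
Shortest 244→258: 244–210–246–258 = 24
Total via 244: 24 + 24 = 48 m.

48 m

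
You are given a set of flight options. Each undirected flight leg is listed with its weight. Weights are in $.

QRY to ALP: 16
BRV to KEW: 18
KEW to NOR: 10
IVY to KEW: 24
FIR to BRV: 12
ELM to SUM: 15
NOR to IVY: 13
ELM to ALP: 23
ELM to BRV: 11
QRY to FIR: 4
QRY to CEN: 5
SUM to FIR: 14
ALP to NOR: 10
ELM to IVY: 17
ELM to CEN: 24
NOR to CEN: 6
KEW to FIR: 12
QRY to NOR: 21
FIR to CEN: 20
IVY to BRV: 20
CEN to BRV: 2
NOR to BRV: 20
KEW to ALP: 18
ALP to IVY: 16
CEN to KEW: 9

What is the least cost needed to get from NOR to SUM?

Compare a few routes:
NOR → KEW → FIR → SUM: 10+12+14 = 36
NOR → CEN → BRV → FIR → SUM: 6+2+12+14 = 34
NOR → CEN → QRY → FIR → SUM: 6+5+4+14 = 29
NOR → CEN → BRV → ELM → SUM: 6+2+11+15 = 34
Cheapest is NOR → CEN → QRY → FIR → SUM at $29.

$29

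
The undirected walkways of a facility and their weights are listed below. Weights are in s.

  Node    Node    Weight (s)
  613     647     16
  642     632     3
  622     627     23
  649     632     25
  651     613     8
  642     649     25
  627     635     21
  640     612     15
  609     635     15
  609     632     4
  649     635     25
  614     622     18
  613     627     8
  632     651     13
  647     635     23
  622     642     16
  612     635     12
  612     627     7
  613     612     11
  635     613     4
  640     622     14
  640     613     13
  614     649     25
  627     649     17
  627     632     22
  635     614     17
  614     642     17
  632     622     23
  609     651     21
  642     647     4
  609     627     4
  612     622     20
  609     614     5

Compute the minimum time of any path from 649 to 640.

Compare a few routes:
649 → 627 → 612 → 640: 17+7+15 = 39
649 → 627 → 612 → 613 → 640: 17+7+11+13 = 48
649 → 635 → 613 → 640: 25+4+13 = 42
649 → 627 → 613 → 640: 17+8+13 = 38
Cheapest is 649 → 627 → 613 → 640 at 38 s.

38 s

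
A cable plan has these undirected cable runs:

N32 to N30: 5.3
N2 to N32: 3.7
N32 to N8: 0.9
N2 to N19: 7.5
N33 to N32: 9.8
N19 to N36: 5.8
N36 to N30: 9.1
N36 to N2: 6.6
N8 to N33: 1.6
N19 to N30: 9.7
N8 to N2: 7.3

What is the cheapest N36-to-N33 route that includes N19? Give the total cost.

19.5

Shortest N36→N19: N36–N19 = 5.8
Shortest N19→N33: N19–N2–N32–N8–N33 = 13.7
Total via N19: 5.8 + 13.7 = 19.5.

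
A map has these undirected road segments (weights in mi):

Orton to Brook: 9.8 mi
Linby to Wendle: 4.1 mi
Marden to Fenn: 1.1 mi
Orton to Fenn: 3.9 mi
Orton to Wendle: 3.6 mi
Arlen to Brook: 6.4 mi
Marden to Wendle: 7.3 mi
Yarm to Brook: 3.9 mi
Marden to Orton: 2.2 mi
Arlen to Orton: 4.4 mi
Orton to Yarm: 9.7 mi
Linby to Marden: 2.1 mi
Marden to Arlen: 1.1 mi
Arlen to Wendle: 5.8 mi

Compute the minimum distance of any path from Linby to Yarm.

Compare a few routes:
Linby - Marden - Orton - Yarm: 2.1+2.2+9.7 = 14
Linby - Marden - Arlen - Brook - Yarm: 2.1+1.1+6.4+3.9 = 13.5
Cheapest is Linby - Marden - Arlen - Brook - Yarm at 13.5 mi.

13.5 mi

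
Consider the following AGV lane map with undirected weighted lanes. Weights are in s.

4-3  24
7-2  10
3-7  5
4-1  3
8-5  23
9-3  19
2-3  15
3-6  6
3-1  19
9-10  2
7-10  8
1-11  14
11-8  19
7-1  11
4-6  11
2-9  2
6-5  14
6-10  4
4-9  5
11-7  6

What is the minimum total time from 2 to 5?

Shortest distances from 2:
2: 0
9: 2  (via 2)
10: 4  (via 9)
4: 7  (via 9)
6: 8  (via 10)
1: 10  (via 4)
7: 10  (via 2)
3: 14  (via 6)
11: 16  (via 7)
5: 22  (via 6)
Shortest route: 2 → 9 → 10 → 6 → 5 = 22 s.

22 s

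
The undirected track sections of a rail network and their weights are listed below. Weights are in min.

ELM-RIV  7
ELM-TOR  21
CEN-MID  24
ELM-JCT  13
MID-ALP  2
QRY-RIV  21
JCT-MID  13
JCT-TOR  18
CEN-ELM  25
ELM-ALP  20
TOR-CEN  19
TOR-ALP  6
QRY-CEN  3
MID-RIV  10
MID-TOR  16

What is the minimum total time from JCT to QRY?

Candidate routes:
JCT → ELM → CEN → QRY: 13+25+3 = 41
JCT → MID → CEN → QRY: 13+24+3 = 40
Cheapest is JCT → MID → CEN → QRY at 40 min.

40 min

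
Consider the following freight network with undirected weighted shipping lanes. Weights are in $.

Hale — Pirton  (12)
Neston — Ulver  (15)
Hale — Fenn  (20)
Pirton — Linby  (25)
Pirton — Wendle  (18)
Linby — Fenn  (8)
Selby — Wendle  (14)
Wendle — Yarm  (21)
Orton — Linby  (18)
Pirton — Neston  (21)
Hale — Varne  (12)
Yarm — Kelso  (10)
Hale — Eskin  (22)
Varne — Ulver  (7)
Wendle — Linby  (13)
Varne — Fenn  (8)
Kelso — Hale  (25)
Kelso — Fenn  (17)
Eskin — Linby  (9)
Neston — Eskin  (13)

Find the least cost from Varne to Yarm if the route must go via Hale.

Best Varne to Hale: Varne–Hale costing 12
Best Hale to Yarm: Hale–Kelso–Yarm costing 35
Total via Hale: 12 + 35 = $47.

$47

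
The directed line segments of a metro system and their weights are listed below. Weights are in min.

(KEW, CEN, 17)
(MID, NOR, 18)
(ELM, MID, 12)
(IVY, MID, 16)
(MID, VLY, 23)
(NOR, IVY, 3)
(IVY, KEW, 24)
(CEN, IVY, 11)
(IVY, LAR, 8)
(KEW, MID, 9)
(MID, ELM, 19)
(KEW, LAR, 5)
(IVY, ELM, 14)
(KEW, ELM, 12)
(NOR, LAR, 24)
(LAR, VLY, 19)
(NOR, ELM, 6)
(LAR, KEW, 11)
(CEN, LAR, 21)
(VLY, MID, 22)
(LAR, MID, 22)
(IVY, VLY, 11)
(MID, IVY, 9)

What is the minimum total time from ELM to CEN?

57 min

Compare a few routes:
ELM - MID - NOR - IVY - KEW - CEN: 12+18+3+24+17 = 74
ELM - MID - IVY - LAR - KEW - CEN: 12+9+8+11+17 = 57
ELM - MID - IVY - KEW - CEN: 12+9+24+17 = 62
ELM - MID - NOR - IVY - LAR - KEW - CEN: 12+18+3+8+11+17 = 69
The minimum is 57 min via ELM - MID - IVY - LAR - KEW - CEN.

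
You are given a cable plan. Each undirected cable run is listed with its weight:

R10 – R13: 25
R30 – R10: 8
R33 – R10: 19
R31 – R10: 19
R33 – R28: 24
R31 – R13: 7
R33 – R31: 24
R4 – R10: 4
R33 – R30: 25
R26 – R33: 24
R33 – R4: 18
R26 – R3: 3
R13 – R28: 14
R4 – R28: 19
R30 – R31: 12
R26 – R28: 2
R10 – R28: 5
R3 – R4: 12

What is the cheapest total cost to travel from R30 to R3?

Enumerating some paths:
R30–R10–R4–R28–R26–R3: 8+4+19+2+3 = 36
R30–R10–R4–R3: 8+4+12 = 24
R30–R10–R28–R26–R3: 8+5+2+3 = 18
The minimum is 18 via R30–R10–R28–R26–R3.

18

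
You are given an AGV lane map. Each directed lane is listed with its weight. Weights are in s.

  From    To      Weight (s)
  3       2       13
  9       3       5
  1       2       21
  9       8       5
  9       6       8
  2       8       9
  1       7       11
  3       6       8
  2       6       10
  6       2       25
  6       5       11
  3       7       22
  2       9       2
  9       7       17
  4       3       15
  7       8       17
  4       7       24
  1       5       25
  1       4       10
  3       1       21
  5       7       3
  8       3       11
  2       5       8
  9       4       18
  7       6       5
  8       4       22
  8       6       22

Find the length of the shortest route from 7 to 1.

Candidate routes:
7 → 6 → 2 → 9 → 8 → 3 → 1: 5+25+2+5+11+21 = 69
7 → 6 → 2 → 9 → 3 → 1: 5+25+2+5+21 = 58
7 → 8 → 3 → 1: 17+11+21 = 49
The minimum is 49 s via 7 → 8 → 3 → 1.

49 s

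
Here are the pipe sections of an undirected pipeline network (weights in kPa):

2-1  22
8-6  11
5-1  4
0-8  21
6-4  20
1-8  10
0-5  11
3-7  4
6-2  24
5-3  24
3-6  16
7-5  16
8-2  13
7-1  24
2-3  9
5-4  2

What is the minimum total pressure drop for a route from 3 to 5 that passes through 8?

Best 3 to 8: 3 → 2 → 8 costing 22
Best 8 to 5: 8 → 1 → 5 costing 14
Total via 8: 22 + 14 = 36 kPa.

36 kPa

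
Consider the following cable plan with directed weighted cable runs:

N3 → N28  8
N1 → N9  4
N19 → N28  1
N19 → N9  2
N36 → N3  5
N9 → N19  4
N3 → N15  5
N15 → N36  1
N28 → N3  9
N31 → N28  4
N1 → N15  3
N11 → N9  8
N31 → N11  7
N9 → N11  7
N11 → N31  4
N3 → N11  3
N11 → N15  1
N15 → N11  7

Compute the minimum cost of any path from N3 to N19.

Settle nodes by increasing distance from N3:
N3: 0
N11: 3  (via N3)
N15: 4  (via N11)
N36: 5  (via N15)
N31: 7  (via N11)
N28: 8  (via N3)
N9: 11  (via N11)
N19: 15  (via N9)
Shortest route: N3–N11–N9–N19 = 15.

15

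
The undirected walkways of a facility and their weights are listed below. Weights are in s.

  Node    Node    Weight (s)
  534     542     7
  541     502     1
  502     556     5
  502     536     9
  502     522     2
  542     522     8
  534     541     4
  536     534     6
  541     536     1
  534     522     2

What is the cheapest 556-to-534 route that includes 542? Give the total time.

Best 556 to 542: 556 → 502 → 522 → 542 costing 15
Shortest 542→534: 542 → 534 = 7
Total via 542: 15 + 7 = 22 s.

22 s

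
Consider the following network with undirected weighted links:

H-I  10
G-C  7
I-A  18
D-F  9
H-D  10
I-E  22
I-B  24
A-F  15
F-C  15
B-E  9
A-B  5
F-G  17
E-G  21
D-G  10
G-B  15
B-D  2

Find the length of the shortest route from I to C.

37

Shortest distances from I:
I: 0
H: 10  (via I)
A: 18  (via I)
D: 20  (via H)
B: 22  (via D)
E: 22  (via I)
F: 29  (via D)
G: 30  (via D)
C: 37  (via G)
Shortest route: I → H → D → G → C = 37.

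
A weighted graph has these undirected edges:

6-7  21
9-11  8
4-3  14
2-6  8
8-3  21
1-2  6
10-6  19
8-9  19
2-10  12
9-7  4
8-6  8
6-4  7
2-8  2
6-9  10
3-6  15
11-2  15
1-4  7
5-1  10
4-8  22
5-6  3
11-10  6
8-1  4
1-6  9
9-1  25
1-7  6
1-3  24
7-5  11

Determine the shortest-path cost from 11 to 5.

21

Shortest distances from 11:
11: 0
10: 6  (via 11)
9: 8  (via 11)
7: 12  (via 9)
2: 15  (via 11)
8: 17  (via 2)
1: 18  (via 7)
6: 18  (via 9)
5: 21  (via 6)
Shortest route: 11–9–6–5 = 21.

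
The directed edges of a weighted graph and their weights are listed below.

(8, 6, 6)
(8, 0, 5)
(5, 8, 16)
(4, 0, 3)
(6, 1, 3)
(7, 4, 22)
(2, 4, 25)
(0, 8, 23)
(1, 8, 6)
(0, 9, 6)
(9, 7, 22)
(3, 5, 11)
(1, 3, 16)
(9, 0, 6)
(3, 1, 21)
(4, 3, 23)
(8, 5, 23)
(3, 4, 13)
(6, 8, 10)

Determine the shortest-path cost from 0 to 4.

Running Dijkstra from 0:
0: 0
9: 6  (via 0)
8: 23  (via 0)
7: 28  (via 9)
6: 29  (via 8)
1: 32  (via 6)
5: 46  (via 8)
3: 48  (via 1)
4: 50  (via 7)
Shortest route: 0–9–7–4 = 50.

50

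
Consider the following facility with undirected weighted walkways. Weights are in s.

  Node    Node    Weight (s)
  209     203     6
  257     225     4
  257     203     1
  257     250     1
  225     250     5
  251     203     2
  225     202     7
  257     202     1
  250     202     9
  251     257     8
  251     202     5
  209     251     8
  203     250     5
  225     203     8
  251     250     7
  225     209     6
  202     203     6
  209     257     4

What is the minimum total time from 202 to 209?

Compare a few routes:
202–203–257–209: 6+1+4 = 11
202–257–209: 1+4 = 5
202–257–203–209: 1+1+6 = 8
202–257–225–209: 1+4+6 = 11
Cheapest is 202–257–209 at 5 s.

5 s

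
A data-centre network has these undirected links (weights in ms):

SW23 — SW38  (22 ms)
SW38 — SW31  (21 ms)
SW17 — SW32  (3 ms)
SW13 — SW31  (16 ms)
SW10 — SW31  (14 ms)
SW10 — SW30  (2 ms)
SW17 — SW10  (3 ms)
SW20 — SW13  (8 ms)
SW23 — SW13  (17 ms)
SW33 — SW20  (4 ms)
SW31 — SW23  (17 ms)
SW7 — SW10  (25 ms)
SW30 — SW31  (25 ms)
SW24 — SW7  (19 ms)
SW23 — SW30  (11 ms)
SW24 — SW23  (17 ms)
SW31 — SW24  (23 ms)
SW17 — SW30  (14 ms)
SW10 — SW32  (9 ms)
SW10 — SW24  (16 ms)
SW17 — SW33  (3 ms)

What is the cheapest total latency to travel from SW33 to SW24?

Candidate routes:
SW33–SW17–SW32–SW10–SW24: 3+3+9+16 = 31
SW33–SW17–SW10–SW24: 3+3+16 = 22
Cheapest is SW33–SW17–SW10–SW24 at 22 ms.

22 ms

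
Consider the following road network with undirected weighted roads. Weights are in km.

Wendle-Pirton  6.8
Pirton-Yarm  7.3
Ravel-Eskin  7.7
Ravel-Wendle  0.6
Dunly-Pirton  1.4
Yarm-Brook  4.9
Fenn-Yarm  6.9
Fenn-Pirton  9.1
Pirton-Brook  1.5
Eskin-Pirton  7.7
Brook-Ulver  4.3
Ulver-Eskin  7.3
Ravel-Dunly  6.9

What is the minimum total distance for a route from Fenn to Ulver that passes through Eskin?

Best Fenn to Eskin: Fenn → Pirton → Eskin costing 16.8
Best Eskin to Ulver: Eskin → Ulver costing 7.3
Total via Eskin: 16.8 + 7.3 = 24.1 km.

24.1 km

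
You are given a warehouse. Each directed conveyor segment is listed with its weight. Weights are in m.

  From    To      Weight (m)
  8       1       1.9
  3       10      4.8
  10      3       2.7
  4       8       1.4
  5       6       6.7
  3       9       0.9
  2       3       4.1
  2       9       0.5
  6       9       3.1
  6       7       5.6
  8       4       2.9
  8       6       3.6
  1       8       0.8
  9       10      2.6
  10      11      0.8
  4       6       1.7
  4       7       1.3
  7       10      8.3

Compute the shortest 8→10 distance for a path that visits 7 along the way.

Shortest 8→7: 8 → 4 → 7 = 4.2
Best 7 to 10: 7 → 10 costing 8.3
Total via 7: 4.2 + 8.3 = 12.5 m.

12.5 m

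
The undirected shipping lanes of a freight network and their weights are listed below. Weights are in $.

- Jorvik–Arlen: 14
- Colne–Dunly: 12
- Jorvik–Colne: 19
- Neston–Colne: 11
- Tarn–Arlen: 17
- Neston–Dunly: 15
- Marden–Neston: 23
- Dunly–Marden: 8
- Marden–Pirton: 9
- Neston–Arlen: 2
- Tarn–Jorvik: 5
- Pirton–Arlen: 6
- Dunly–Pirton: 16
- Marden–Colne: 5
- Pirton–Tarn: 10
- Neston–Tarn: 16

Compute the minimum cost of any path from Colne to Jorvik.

Enumerating some paths:
Colne - Jorvik: 19 = 19
Colne - Neston - Arlen - Jorvik: 11+2+14 = 27
Cheapest is Colne - Jorvik at $19.

$19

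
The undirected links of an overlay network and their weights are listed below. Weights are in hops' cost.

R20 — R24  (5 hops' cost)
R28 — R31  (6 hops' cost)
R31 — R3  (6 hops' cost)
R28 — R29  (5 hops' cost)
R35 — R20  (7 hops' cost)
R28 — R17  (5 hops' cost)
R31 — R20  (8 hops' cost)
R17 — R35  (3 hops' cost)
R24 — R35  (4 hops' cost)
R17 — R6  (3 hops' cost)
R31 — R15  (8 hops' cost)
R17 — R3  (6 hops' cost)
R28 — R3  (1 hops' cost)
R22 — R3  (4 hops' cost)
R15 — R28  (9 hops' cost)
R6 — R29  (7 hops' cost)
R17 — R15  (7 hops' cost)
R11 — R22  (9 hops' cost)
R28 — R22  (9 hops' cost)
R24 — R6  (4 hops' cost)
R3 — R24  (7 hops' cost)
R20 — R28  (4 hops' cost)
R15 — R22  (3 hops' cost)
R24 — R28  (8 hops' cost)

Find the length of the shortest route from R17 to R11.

19 hops' cost

Shortest distances from R17:
R17: 0
R6: 3  (via R17)
R35: 3  (via R17)
R28: 5  (via R17)
R3: 6  (via R17)
R24: 7  (via R6)
R15: 7  (via R17)
R20: 9  (via R28)
R22: 10  (via R3)
R29: 10  (via R6)
R31: 11  (via R28)
R11: 19  (via R22)
Shortest route: R17–R3–R22–R11 = 19 hops' cost.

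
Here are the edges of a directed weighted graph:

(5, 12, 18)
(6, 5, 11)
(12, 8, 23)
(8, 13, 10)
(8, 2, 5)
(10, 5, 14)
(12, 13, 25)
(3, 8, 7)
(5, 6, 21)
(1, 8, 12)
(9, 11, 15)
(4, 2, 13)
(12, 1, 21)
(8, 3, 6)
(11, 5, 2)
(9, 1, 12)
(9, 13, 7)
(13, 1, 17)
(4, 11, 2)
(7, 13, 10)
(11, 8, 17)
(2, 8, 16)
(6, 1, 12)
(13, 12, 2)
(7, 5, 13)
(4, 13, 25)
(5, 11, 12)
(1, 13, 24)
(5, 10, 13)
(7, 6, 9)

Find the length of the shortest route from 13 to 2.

30

Candidate routes:
13 - 12 - 8 - 2: 2+23+5 = 30
13 - 1 - 8 - 2: 17+12+5 = 34
13 - 12 - 1 - 8 - 2: 2+21+12+5 = 40
Cheapest is 13 - 12 - 8 - 2 at 30.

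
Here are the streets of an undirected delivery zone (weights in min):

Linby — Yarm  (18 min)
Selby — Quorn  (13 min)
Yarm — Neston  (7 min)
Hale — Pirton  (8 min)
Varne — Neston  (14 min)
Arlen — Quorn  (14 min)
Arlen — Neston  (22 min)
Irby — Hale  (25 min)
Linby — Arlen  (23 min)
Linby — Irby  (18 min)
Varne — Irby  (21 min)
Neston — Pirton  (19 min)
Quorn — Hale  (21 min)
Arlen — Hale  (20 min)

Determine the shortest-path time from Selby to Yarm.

Running Dijkstra from Selby:
Selby: 0
Quorn: 13  (via Selby)
Arlen: 27  (via Quorn)
Hale: 34  (via Quorn)
Pirton: 42  (via Hale)
Neston: 49  (via Arlen)
Linby: 50  (via Arlen)
Yarm: 56  (via Neston)
Shortest route: Selby–Quorn–Arlen–Neston–Yarm = 56 min.

56 min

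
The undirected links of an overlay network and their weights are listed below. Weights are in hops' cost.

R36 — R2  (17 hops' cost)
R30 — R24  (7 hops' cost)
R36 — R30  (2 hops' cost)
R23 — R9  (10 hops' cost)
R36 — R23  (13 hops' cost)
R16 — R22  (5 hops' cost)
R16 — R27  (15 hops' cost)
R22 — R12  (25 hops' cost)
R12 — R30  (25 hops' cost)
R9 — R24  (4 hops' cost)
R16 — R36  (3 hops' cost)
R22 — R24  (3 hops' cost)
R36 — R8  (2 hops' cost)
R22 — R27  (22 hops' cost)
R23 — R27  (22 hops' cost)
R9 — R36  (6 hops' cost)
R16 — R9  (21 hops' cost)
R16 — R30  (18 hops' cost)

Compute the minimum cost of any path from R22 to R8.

10 hops' cost

Candidate routes:
R22–R24–R9–R36–R8: 3+4+6+2 = 15
R22–R24–R30–R36–R8: 3+7+2+2 = 14
R22–R16–R36–R8: 5+3+2 = 10
The minimum is 10 hops' cost via R22–R16–R36–R8.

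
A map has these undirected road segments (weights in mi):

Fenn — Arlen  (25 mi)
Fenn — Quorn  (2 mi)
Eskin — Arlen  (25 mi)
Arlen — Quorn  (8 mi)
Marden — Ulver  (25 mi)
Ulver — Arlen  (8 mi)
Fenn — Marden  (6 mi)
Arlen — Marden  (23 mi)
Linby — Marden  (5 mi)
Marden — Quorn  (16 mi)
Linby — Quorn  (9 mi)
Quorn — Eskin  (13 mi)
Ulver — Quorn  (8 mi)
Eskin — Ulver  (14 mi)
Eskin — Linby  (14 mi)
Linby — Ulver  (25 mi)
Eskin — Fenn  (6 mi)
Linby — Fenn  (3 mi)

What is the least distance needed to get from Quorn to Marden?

Candidate routes:
Quorn–Fenn–Linby–Marden: 2+3+5 = 10
Quorn–Fenn–Marden: 2+6 = 8
The minimum is 8 mi via Quorn–Fenn–Marden.

8 mi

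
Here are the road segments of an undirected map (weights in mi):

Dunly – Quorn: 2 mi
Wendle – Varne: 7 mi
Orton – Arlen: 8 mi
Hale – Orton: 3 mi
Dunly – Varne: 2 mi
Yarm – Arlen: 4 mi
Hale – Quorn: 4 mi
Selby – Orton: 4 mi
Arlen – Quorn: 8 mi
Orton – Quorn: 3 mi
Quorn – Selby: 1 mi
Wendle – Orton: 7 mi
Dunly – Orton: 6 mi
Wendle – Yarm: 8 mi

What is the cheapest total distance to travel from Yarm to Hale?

15 mi

Settle nodes by increasing distance from Yarm:
Yarm: 0
Arlen: 4  (via Yarm)
Wendle: 8  (via Yarm)
Orton: 12  (via Arlen)
Quorn: 12  (via Arlen)
Selby: 13  (via Quorn)
Dunly: 14  (via Quorn)
Varne: 15  (via Wendle)
Hale: 15  (via Orton)
Shortest route: Yarm–Arlen–Orton–Hale = 15 mi.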